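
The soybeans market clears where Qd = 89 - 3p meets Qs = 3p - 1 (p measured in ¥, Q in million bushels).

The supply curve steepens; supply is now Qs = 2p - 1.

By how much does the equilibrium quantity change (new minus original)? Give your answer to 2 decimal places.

Initially, 89 - 3p = 3p - 1, so 90 = 6p and p = 15, Q = 44.
After the shift, demand is Qd = 89 - 3p and supply is Qs = 2p - 1.
New equilibrium: 89 - 3p = 2p - 1 ⇒ 90 = 5p ⇒ p = 18, Q = 35.
ΔQ = 35 − 44 = -9.00.

-9.00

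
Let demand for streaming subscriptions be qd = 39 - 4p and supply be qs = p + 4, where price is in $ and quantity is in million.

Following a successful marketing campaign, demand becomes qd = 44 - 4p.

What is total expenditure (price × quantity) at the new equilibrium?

96

Initially, 39 - 4p = p + 4, so 35 = 5p and p = 7, q = 11.
After the shift, demand is qd = 44 - 4p and supply is qs = p + 4.
Clearing the new market: 44 - 4p = p + 4, so p = 8 and q = 12.
New expenditure = 8 × 12 = 96.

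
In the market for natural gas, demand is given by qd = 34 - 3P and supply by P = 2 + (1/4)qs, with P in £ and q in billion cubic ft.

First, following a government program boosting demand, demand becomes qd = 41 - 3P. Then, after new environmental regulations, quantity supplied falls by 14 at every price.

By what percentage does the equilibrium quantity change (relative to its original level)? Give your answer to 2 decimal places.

-12.50

Before the shock: 34 - 3P = 4P - 8 ⇒ 42 = 7P ⇒ P = 6, q = 16.
With the change applied: demand qd = 41 - 3P, supply qs = 4P - 22.
Setting them equal: 41 - 3P = 4P - 22 → 63 = 7P, so P = 9 and q = 14.
%Δq = (14 − 16) / 16 × 100 = -12.50%.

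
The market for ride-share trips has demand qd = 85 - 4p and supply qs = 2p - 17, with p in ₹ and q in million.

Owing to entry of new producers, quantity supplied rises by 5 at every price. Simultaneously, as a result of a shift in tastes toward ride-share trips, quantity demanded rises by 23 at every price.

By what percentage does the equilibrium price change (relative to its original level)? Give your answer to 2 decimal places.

Original equilibrium: 85 - 4p = 2p - 17 gives 102 = 6p, so p = 17 and q = 17.
The shock moves the curves to qd = 108 - 4p and qs = 2p - 12.
Setting them equal: 108 - 4p = 2p - 12 → 120 = 6p, so p = 20 and q = 28.
%Δp = (20 − 17) / 17 × 100 = +17.65%.

+17.65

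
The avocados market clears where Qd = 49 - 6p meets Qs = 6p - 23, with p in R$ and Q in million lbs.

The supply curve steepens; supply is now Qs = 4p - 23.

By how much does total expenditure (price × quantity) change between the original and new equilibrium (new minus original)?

-36.24

Before the shock: 49 - 6p = 6p - 23 ⇒ 72 = 12p ⇒ p = 6, Q = 13.
With the change applied: demand Qd = 49 - 6p, supply Qs = 4p - 23.
Clearing the new market: 49 - 6p = 4p - 23, so p = 7.2 and Q = 5.8.
Expenditure moves from 6×13 = 78 to 7.2×5.8 = 41.76; change = -36.24.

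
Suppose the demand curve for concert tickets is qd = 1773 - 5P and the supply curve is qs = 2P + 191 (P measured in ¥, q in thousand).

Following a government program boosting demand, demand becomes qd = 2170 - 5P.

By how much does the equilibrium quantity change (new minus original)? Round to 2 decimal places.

Before the shock: 1773 - 5P = 2P + 191 ⇒ 1582 = 7P ⇒ P = 226, q = 643.
The new curves are qd = 2170 - 5P (demand) and qs = 2P + 191 (supply).
Equate the new curves: 2170 - 5P = 2P + 191, giving 1979 = 7P, P = 1979/7 ≈ 282.7143, q = 5295/7 ≈ 756.4286.
Δq = 756.4286 − 643 = +113.43.

+113.43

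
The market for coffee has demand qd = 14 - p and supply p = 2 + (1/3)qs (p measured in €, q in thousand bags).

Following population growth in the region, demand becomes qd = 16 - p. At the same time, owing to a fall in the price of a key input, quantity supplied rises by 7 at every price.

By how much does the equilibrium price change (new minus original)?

Solve the original market: 14 - p = 3p - 6, hence p = 5 and q = 9.
With the change applied: demand qd = 16 - p, supply qs = 3p + 1.
New equilibrium: 16 - p = 3p + 1 ⇒ 15 = 4p ⇒ p = 3.75, q = 12.25.
Δp = 3.75 − 5 = -1.25.

-1.25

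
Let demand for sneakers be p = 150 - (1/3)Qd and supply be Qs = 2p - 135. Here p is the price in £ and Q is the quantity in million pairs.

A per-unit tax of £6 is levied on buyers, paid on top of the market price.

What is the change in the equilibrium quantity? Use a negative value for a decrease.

Solve the original market: 450 - 3p = 2p - 135, hence p = 117 and Q = 99.
Since buyers pay the price plus the tax, the effective demand curve becomes Qd = 432 - 3p.
Equate the new curves: 432 - 3p = 2p - 135, giving 567 = 5p, p = 113.4, Q = 91.8.
ΔQ = 91.8 − 99 = -7.2.

-7.2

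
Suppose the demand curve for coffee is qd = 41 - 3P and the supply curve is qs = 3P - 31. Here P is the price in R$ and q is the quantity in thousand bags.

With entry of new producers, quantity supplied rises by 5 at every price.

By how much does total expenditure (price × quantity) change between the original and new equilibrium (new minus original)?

Before the shock: 41 - 3P = 3P - 31 ⇒ 72 = 6P ⇒ P = 12, q = 5.
The shock moves the curves to qd = 41 - 3P and qs = 3P - 26.
Equate the new curves: 41 - 3P = 3P - 26, giving 67 = 6P, P = 67/6 ≈ 11.1667, q = 7.5.
Expenditure moves from 12×5 = 60 to 11.1667×7.5 = 83.75; change = +23.75.

+23.75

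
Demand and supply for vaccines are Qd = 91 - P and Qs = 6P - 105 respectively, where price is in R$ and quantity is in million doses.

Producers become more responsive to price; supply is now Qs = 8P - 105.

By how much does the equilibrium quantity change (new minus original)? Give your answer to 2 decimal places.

Before the shock: 91 - P = 6P - 105 ⇒ 196 = 7P ⇒ P = 28, Q = 63.
The shock moves the curves to Qd = 91 - P and Qs = 8P - 105.
Setting them equal: 91 - P = 8P - 105 → 196 = 9P, so P = 196/9 ≈ 21.7778 and Q = 623/9 ≈ 69.2222.
ΔQ = 69.2222 − 63 = +6.22.

+6.22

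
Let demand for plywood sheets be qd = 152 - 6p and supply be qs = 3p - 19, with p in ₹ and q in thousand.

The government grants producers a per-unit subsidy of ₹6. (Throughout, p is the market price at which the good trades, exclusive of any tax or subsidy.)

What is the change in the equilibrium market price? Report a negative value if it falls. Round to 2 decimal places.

Original equilibrium: 152 - 6p = 3p - 19 gives 171 = 9p, so p = 19 and q = 38.
Since sellers receive the price plus the subsidy, the effective supply curve becomes qs = 3p - 1.
Setting them equal: 152 - 6p = 3p - 1 → 153 = 9p, so p = 17 and q = 50.
Δp = 17 − 19 = -2.00.

-2.00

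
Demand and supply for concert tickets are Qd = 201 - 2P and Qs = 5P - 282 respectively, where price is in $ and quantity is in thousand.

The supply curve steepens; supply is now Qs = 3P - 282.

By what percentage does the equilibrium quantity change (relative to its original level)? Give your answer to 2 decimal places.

-87.62

Solve the original market: 201 - 2P = 5P - 282, hence P = 69 and Q = 63.
After the shift, demand is Qd = 201 - 2P and supply is Qs = 3P - 282.
Clearing the new market: 201 - 2P = 3P - 282, so P = 96.6 and Q = 7.8.
%ΔQ = (7.8 − 63) / 63 × 100 = -87.62%.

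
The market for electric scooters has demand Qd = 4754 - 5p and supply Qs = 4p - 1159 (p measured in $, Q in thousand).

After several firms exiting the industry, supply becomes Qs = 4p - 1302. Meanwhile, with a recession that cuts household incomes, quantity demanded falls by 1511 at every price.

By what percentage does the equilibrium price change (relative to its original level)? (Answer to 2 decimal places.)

Initially, 4754 - 5p = 4p - 1159, so 5913 = 9p and p = 657, Q = 1469.
The shock moves the curves to Qd = 3243 - 5p and Qs = 4p - 1302.
Clearing the new market: 3243 - 5p = 4p - 1302, so p = 505 and Q = 718.
%Δp = (505 − 657) / 657 × 100 = -23.14%.

-23.14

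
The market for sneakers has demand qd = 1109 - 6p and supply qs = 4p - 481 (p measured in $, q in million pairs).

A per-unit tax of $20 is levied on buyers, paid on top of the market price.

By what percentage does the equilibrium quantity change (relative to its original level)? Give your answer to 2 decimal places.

Solve the original market: 1109 - 6p = 4p - 481, hence p = 159 and q = 155.
Since buyers pay the price plus the tax, the effective demand curve becomes qd = 989 - 6p.
Clearing the new market: 989 - 6p = 4p - 481, so p = 147 and q = 107.
%Δq = (107 − 155) / 155 × 100 = -30.97%.

-30.97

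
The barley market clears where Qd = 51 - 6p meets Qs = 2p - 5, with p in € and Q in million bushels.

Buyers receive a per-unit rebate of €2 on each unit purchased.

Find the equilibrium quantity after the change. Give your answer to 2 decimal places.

12.00

Original equilibrium: 51 - 6p = 2p - 5 gives 56 = 8p, so p = 7 and Q = 9.
Since buyers' out-of-pocket price is the market price minus the rebate, the effective demand curve becomes Qd = 63 - 6p.
Clearing the new market: 63 - 6p = 2p - 5, so p = 8.5 and Q = 12.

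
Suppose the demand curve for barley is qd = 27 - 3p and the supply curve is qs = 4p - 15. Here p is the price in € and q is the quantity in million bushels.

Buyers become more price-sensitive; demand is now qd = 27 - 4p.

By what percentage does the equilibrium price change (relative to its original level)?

Before the shock: 27 - 3p = 4p - 15 ⇒ 42 = 7p ⇒ p = 6, q = 9.
The new curves are qd = 27 - 4p (demand) and qs = 4p - 15 (supply).
Clearing the new market: 27 - 4p = 4p - 15, so p = 5.25 and q = 6.
%Δp = (5.25 − 6) / 6 × 100 = -12.5%.

-12.5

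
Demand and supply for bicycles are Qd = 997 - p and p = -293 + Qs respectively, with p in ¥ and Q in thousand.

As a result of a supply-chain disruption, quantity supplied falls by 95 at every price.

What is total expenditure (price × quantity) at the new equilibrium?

238701.25

Initially, 997 - p = p + 293, so 704 = 2p and p = 352, Q = 645.
The shock moves the curves to Qd = 997 - p and Qs = p + 198.
Equate the new curves: 997 - p = p + 198, giving 799 = 2p, p = 399.5, Q = 597.5.
New expenditure = 399.5 × 597.5 = 238701.25.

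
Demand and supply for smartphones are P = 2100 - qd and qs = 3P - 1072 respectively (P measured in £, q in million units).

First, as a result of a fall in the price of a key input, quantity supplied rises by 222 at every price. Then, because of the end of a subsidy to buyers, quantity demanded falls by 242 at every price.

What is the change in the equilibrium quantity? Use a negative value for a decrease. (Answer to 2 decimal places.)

Initially, 2100 - P = 3P - 1072, so 3172 = 4P and P = 793, q = 1307.
With the change applied: demand qd = 1858 - P, supply qs = 3P - 850.
Clearing the new market: 1858 - P = 3P - 850, so P = 677 and q = 1181.
Δq = 1181 − 1307 = -126.00.

-126.00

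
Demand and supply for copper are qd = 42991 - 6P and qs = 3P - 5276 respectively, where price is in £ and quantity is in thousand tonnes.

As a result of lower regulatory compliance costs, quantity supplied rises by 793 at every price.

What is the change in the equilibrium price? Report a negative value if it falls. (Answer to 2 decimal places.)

-88.11

Original equilibrium: 42991 - 6P = 3P - 5276 gives 48267 = 9P, so P = 5363 and q = 10813.
The shock moves the curves to qd = 42991 - 6P and qs = 3P - 4483.
New equilibrium: 42991 - 6P = 3P - 4483 ⇒ 47474 = 9P ⇒ P = 47474/9 ≈ 5274.8889, q = 34025/3 ≈ 11341.6667.
ΔP = 5274.8889 − 5363 = -88.11.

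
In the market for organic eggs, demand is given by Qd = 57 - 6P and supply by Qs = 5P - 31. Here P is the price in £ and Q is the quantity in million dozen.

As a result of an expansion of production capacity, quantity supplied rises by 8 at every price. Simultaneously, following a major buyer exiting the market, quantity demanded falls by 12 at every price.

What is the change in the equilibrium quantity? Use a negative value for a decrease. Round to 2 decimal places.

Solve the original market: 57 - 6P = 5P - 31, hence P = 8 and Q = 9.
With the change applied: demand Qd = 45 - 6P, supply Qs = 5P - 23.
Equate the new curves: 45 - 6P = 5P - 23, giving 68 = 11P, P = 68/11 ≈ 6.1818, Q = 87/11 ≈ 7.9091.
ΔQ = 7.9091 − 9 = -1.09.

-1.09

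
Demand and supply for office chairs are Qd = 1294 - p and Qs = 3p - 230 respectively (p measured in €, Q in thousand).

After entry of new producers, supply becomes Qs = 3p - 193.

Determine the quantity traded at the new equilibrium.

922.25

Before the shock: 1294 - p = 3p - 230 ⇒ 1524 = 4p ⇒ p = 381, Q = 913.
After the shift, demand is Qd = 1294 - p and supply is Qs = 3p - 193.
Equate the new curves: 1294 - p = 3p - 193, giving 1487 = 4p, p = 371.75, Q = 922.25.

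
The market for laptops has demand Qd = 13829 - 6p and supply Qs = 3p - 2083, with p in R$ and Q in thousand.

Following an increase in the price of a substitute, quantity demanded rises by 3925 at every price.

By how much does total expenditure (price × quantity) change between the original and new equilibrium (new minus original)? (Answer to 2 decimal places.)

+4288425.93

Initially, 13829 - 6p = 3p - 2083, so 15912 = 9p and p = 1768, Q = 3221.
After the shift, demand is Qd = 17754 - 6p and supply is Qs = 3p - 2083.
Clearing the new market: 17754 - 6p = 3p - 2083, so p = 19837/9 ≈ 2204.1111 and Q = 13588/3 ≈ 4529.3333.
Expenditure moves from 1768×3221 = 5694728 to 2204.1111×4529.3333 = 9983153.9259; change = +4288425.93.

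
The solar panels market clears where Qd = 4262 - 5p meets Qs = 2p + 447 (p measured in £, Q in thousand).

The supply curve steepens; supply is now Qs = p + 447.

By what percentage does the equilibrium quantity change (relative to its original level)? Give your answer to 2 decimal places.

-29.55

Before the shock: 4262 - 5p = 2p + 447 ⇒ 3815 = 7p ⇒ p = 545, Q = 1537.
The new curves are Qd = 4262 - 5p (demand) and Qs = p + 447 (supply).
Clearing the new market: 4262 - 5p = p + 447, so p = 3815/6 ≈ 635.8333 and Q = 6497/6 ≈ 1082.8333.
%ΔQ = (1082.8333 − 1537) / 1537 × 100 = -29.55%.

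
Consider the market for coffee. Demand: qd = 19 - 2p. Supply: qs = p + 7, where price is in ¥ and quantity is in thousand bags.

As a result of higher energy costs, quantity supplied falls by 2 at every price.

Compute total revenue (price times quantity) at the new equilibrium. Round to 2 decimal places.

45.11

Before the shock: 19 - 2p = p + 7 ⇒ 12 = 3p ⇒ p = 4, q = 11.
After the shift, demand is qd = 19 - 2p and supply is qs = p + 5.
New equilibrium: 19 - 2p = p + 5 ⇒ 14 = 3p ⇒ p = 14/3 ≈ 4.6667, q = 29/3 ≈ 9.6667.
New expenditure = 4.6667 × 9.6667 = 45.11.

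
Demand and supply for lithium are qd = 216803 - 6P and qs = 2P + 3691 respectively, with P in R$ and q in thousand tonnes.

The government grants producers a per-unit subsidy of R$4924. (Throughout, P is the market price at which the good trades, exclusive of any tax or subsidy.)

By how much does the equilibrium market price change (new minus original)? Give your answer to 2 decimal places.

Original equilibrium: 216803 - 6P = 2P + 3691 gives 213112 = 8P, so P = 26639 and q = 56969.
Since sellers receive the price plus the subsidy, the effective supply curve becomes qs = 2P + 13539.
Setting them equal: 216803 - 6P = 2P + 13539 → 203264 = 8P, so P = 25408 and q = 64355.
ΔP = 25408 − 26639 = -1231.00.

-1231.00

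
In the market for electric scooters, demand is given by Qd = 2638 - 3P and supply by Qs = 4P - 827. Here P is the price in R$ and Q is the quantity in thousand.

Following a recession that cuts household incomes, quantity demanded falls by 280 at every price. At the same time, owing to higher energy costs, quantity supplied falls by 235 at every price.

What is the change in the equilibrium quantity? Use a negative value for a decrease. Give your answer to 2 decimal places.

Solve the original market: 2638 - 3P = 4P - 827, hence P = 495 and Q = 1153.
With the change applied: demand Qd = 2358 - 3P, supply Qs = 4P - 1062.
New equilibrium: 2358 - 3P = 4P - 1062 ⇒ 3420 = 7P ⇒ P = 3420/7 ≈ 488.5714, Q = 6246/7 ≈ 892.2857.
ΔQ = 892.2857 − 1153 = -260.71.

-260.71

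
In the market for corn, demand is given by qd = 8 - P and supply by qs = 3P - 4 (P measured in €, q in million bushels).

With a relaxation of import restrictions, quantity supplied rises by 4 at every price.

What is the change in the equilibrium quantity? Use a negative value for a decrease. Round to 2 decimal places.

+1.00

Before the shock: 8 - P = 3P - 4 ⇒ 12 = 4P ⇒ P = 3, q = 5.
With the change applied: demand qd = 8 - P, supply qs = 3P.
Setting them equal: 8 - P = 3P → 8 = 4P, so P = 2 and q = 6.
Δq = 6 − 5 = +1.00.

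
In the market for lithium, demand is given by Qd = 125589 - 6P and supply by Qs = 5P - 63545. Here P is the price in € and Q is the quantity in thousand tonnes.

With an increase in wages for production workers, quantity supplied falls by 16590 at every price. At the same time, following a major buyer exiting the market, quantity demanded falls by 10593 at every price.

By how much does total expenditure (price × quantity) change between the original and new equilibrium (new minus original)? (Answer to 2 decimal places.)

-233711927.11

Original equilibrium: 125589 - 6P = 5P - 63545 gives 189134 = 11P, so P = 17194 and Q = 22425.
The new curves are Qd = 114996 - 6P (demand) and Qs = 5P - 80135 (supply).
Clearing the new market: 114996 - 6P = 5P - 80135, so P = 195131/11 ≈ 17739.1818 and Q = 94170/11 ≈ 8560.9091.
Expenditure moves from 17194×22425 = 385575450 to 17739.1818×8560.9091 = 151863522.8926; change = -233711927.11.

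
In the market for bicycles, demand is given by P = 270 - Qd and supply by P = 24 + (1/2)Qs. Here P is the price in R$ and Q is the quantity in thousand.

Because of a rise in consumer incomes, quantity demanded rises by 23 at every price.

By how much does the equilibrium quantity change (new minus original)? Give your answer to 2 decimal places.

+15.33

Solve the original market: 270 - P = 2P - 48, hence P = 106 and Q = 164.
With the change applied: demand Qd = 293 - P, supply Qs = 2P - 48.
Clearing the new market: 293 - P = 2P - 48, so P = 341/3 ≈ 113.6667 and Q = 538/3 ≈ 179.3333.
ΔQ = 179.3333 − 164 = +15.33.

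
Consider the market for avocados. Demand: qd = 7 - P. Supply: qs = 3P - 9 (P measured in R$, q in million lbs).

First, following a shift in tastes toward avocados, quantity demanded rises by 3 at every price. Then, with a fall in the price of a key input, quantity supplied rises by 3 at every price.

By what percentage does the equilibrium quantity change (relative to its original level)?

Solve the original market: 7 - P = 3P - 9, hence P = 4 and q = 3.
The new curves are qd = 10 - P (demand) and qs = 3P - 6 (supply).
Clearing the new market: 10 - P = 3P - 6, so P = 4 and q = 6.
%Δq = (6 − 3) / 3 × 100 = +100%.

+100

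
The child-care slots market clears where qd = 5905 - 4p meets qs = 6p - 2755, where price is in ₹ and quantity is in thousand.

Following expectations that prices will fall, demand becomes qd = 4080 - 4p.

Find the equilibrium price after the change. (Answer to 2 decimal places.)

683.50

Initially, 5905 - 4p = 6p - 2755, so 8660 = 10p and p = 866, q = 2441.
After the shift, demand is qd = 4080 - 4p and supply is qs = 6p - 2755.
Equate the new curves: 4080 - 4p = 6p - 2755, giving 6835 = 10p, p = 683.5, q = 1346.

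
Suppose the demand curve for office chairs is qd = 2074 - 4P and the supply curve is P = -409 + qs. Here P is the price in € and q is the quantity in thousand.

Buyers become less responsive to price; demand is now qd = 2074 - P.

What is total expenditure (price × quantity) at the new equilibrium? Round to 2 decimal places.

Original equilibrium: 2074 - 4P = P + 409 gives 1665 = 5P, so P = 333 and q = 742.
The new curves are qd = 2074 - P (demand) and qs = P + 409 (supply).
Clearing the new market: 2074 - P = P + 409, so P = 832.5 and q = 1241.5.
New expenditure = 832.5 × 1241.5 = 1033548.75.

1033548.75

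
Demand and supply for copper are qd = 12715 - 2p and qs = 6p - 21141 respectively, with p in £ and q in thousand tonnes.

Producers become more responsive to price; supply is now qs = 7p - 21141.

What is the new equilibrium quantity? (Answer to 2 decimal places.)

Solve the original market: 12715 - 2p = 6p - 21141, hence p = 4232 and q = 4251.
The new curves are qd = 12715 - 2p (demand) and qs = 7p - 21141 (supply).
New equilibrium: 12715 - 2p = 7p - 21141 ⇒ 33856 = 9p ⇒ p = 33856/9 ≈ 3761.7778, q = 46723/9 ≈ 5191.4444.

5191.44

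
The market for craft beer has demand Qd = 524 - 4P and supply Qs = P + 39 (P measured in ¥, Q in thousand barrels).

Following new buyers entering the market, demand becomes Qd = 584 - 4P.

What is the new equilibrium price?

Before the shock: 524 - 4P = P + 39 ⇒ 485 = 5P ⇒ P = 97, Q = 136.
The shock moves the curves to Qd = 584 - 4P and Qs = P + 39.
Clearing the new market: 584 - 4P = P + 39, so P = 109 and Q = 148.

109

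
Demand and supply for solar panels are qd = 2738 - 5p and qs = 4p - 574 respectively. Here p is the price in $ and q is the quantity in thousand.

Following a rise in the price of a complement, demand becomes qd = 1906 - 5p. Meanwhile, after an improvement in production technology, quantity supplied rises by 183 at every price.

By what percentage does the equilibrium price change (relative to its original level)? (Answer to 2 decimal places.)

-30.65

Initially, 2738 - 5p = 4p - 574, so 3312 = 9p and p = 368, q = 898.
The shock moves the curves to qd = 1906 - 5p and qs = 4p - 391.
New equilibrium: 1906 - 5p = 4p - 391 ⇒ 2297 = 9p ⇒ p = 2297/9 ≈ 255.2222, q = 5669/9 ≈ 629.8889.
%Δp = (255.2222 − 368) / 368 × 100 = -30.65%.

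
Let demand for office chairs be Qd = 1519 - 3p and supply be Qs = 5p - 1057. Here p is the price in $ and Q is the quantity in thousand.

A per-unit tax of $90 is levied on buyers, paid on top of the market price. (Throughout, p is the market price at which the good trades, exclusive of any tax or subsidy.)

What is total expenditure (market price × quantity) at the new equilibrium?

110760.0625

Initially, 1519 - 3p = 5p - 1057, so 2576 = 8p and p = 322, Q = 553.
Since buyers pay the price plus the tax, the effective demand curve becomes Qd = 1249 - 3p.
Equate the new curves: 1249 - 3p = 5p - 1057, giving 2306 = 8p, p = 288.25, Q = 384.25.
New expenditure = 288.25 × 384.25 = 110760.0625.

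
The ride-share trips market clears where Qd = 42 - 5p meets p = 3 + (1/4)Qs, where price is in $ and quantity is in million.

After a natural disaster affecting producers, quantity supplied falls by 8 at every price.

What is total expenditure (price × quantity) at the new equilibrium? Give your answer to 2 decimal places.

52.05

Solve the original market: 42 - 5p = 4p - 12, hence p = 6 and Q = 12.
The shock moves the curves to Qd = 42 - 5p and Qs = 4p - 20.
Equate the new curves: 42 - 5p = 4p - 20, giving 62 = 9p, p = 62/9 ≈ 6.8889, Q = 68/9 ≈ 7.5556.
New expenditure = 6.8889 × 7.5556 = 52.05.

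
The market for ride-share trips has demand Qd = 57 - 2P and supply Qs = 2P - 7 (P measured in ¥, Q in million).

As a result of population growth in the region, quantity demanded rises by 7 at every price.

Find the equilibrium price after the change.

Original equilibrium: 57 - 2P = 2P - 7 gives 64 = 4P, so P = 16 and Q = 25.
After the shift, demand is Qd = 64 - 2P and supply is Qs = 2P - 7.
Setting them equal: 64 - 2P = 2P - 7 → 71 = 4P, so P = 17.75 and Q = 28.5.

17.75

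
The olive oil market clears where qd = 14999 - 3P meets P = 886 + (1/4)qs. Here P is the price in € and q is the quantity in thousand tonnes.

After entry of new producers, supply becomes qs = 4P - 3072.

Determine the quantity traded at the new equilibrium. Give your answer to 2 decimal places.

7254.29

Solve the original market: 14999 - 3P = 4P - 3544, hence P = 2649 and q = 7052.
The new curves are qd = 14999 - 3P (demand) and qs = 4P - 3072 (supply).
Clearing the new market: 14999 - 3P = 4P - 3072, so P = 18071/7 ≈ 2581.5714 and q = 50780/7 ≈ 7254.2857.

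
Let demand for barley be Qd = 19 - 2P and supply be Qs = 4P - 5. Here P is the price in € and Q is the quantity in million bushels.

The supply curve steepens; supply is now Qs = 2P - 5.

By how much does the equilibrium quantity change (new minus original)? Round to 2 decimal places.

Initially, 19 - 2P = 4P - 5, so 24 = 6P and P = 4, Q = 11.
The shock moves the curves to Qd = 19 - 2P and Qs = 2P - 5.
Setting them equal: 19 - 2P = 2P - 5 → 24 = 4P, so P = 6 and Q = 7.
ΔQ = 7 − 11 = -4.00.

-4.00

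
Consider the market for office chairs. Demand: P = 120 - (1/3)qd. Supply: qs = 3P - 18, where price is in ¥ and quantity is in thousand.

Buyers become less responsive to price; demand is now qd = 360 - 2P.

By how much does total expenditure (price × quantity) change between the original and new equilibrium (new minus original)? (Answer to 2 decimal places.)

Initially, 360 - 3P = 3P - 18, so 378 = 6P and P = 63, q = 171.
With the change applied: demand qd = 360 - 2P, supply qs = 3P - 18.
New equilibrium: 360 - 2P = 3P - 18 ⇒ 378 = 5P ⇒ P = 75.6, q = 208.8.
Expenditure moves from 63×171 = 10773 to 75.6×208.8 = 15785.28; change = +5012.28.

+5012.28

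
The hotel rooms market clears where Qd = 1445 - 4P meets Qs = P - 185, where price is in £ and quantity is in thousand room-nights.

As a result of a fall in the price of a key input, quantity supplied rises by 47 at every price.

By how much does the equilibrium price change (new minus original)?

-9.4

Original equilibrium: 1445 - 4P = P - 185 gives 1630 = 5P, so P = 326 and Q = 141.
The new curves are Qd = 1445 - 4P (demand) and Qs = P - 138 (supply).
Setting them equal: 1445 - 4P = P - 138 → 1583 = 5P, so P = 316.6 and Q = 178.6.
ΔP = 316.6 − 326 = -9.4.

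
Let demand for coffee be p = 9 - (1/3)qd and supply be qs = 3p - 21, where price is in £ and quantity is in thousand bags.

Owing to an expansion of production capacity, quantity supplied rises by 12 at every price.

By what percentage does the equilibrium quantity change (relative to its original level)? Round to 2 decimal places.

+200.00

Before the shock: 27 - 3p = 3p - 21 ⇒ 48 = 6p ⇒ p = 8, q = 3.
The new curves are qd = 27 - 3p (demand) and qs = 3p - 9 (supply).
New equilibrium: 27 - 3p = 3p - 9 ⇒ 36 = 6p ⇒ p = 6, q = 9.
%Δq = (9 − 3) / 3 × 100 = +200.00%.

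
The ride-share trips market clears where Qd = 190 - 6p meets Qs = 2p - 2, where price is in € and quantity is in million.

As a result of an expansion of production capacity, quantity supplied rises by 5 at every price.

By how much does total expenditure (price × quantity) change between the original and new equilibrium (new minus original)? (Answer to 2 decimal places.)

+58.91

Original equilibrium: 190 - 6p = 2p - 2 gives 192 = 8p, so p = 24 and Q = 46.
After the shift, demand is Qd = 190 - 6p and supply is Qs = 2p + 3.
New equilibrium: 190 - 6p = 2p + 3 ⇒ 187 = 8p ⇒ p = 23.375, Q = 49.75.
Expenditure moves from 24×46 = 1104 to 23.375×49.75 = 1162.90625; change = +58.91.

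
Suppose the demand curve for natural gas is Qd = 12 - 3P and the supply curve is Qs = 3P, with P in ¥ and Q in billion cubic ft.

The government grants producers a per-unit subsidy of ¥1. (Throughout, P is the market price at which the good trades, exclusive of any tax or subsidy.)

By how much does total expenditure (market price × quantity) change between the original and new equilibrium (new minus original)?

-0.75

Initially, 12 - 3P = 3P, so 12 = 6P and P = 2, Q = 6.
Since sellers receive the price plus the subsidy, the effective supply curve becomes Qs = 3P + 3.
New equilibrium: 12 - 3P = 3P + 3 ⇒ 9 = 6P ⇒ P = 1.5, Q = 7.5.
Expenditure moves from 2×6 = 12 to 1.5×7.5 = 11.25; change = -0.75.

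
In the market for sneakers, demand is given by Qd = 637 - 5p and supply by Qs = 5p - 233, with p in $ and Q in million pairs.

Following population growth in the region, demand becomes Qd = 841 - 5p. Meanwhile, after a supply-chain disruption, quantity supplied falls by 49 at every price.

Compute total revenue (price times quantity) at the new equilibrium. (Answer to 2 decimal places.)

31387.85

Initially, 637 - 5p = 5p - 233, so 870 = 10p and p = 87, Q = 202.
The shock moves the curves to Qd = 841 - 5p and Qs = 5p - 282.
New equilibrium: 841 - 5p = 5p - 282 ⇒ 1123 = 10p ⇒ p = 112.3, Q = 279.5.
New expenditure = 112.3 × 279.5 = 31387.85.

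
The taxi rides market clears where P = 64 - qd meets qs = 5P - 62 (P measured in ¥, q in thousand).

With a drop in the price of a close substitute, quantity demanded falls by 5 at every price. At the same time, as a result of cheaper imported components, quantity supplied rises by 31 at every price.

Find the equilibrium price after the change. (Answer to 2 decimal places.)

15.00

Initially, 64 - P = 5P - 62, so 126 = 6P and P = 21, q = 43.
The new curves are qd = 59 - P (demand) and qs = 5P - 31 (supply).
New equilibrium: 59 - P = 5P - 31 ⇒ 90 = 6P ⇒ P = 15, q = 44.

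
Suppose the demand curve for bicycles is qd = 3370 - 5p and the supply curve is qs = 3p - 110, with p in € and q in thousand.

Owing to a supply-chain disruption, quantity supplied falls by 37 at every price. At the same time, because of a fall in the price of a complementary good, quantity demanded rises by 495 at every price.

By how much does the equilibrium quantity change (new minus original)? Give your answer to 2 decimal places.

+162.50

Initially, 3370 - 5p = 3p - 110, so 3480 = 8p and p = 435, q = 1195.
The shock moves the curves to qd = 3865 - 5p and qs = 3p - 147.
New equilibrium: 3865 - 5p = 3p - 147 ⇒ 4012 = 8p ⇒ p = 501.5, q = 1357.5.
Δq = 1357.5 − 1195 = +162.50.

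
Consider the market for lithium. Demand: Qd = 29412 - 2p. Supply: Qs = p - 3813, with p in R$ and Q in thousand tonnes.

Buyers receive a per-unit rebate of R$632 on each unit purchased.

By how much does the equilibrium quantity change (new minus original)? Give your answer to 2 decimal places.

Original equilibrium: 29412 - 2p = p - 3813 gives 33225 = 3p, so p = 11075 and Q = 7262.
Since buyers' out-of-pocket price is the market price minus the rebate, the effective demand curve becomes Qd = 30676 - 2p.
Equate the new curves: 30676 - 2p = p - 3813, giving 34489 = 3p, p = 34489/3 ≈ 11496.3333, Q = 23050/3 ≈ 7683.3333.
ΔQ = 7683.3333 − 7262 = +421.33.

+421.33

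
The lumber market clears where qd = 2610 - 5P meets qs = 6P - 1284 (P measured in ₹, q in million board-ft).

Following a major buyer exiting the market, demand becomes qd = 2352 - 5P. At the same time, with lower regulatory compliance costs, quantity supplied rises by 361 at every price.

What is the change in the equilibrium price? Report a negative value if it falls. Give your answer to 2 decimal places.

-56.27

Initially, 2610 - 5P = 6P - 1284, so 3894 = 11P and P = 354, q = 840.
The shock moves the curves to qd = 2352 - 5P and qs = 6P - 923.
Equate the new curves: 2352 - 5P = 6P - 923, giving 3275 = 11P, P = 3275/11 ≈ 297.7273, q = 9497/11 ≈ 863.3636.
ΔP = 297.7273 − 354 = -56.27.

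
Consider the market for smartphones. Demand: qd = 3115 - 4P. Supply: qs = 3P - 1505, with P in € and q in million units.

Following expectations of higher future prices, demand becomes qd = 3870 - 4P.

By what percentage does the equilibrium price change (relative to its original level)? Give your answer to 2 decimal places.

Before the shock: 3115 - 4P = 3P - 1505 ⇒ 4620 = 7P ⇒ P = 660, q = 475.
With the change applied: demand qd = 3870 - 4P, supply qs = 3P - 1505.
Equate the new curves: 3870 - 4P = 3P - 1505, giving 5375 = 7P, P = 5375/7 ≈ 767.8571, q = 5590/7 ≈ 798.5714.
%ΔP = (767.8571 − 660) / 660 × 100 = +16.34%.

+16.34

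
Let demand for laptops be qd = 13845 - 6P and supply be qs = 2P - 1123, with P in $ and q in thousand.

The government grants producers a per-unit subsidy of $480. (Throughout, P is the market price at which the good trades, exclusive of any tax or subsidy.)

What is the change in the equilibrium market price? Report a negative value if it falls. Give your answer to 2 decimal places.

-120.00

Solve the original market: 13845 - 6P = 2P - 1123, hence P = 1871 and q = 2619.
Since sellers receive the price plus the subsidy, the effective supply curve becomes qs = 2P - 163.
Setting them equal: 13845 - 6P = 2P - 163 → 14008 = 8P, so P = 1751 and q = 3339.
ΔP = 1751 − 1871 = -120.00.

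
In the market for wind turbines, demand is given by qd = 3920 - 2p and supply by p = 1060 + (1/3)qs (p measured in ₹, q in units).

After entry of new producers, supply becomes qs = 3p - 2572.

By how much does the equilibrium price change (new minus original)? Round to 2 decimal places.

-121.60

Original equilibrium: 3920 - 2p = 3p - 3180 gives 7100 = 5p, so p = 1420 and q = 1080.
The new curves are qd = 3920 - 2p (demand) and qs = 3p - 2572 (supply).
Equate the new curves: 3920 - 2p = 3p - 2572, giving 6492 = 5p, p = 1298.4, q = 1323.2.
Δp = 1298.4 − 1420 = -121.60.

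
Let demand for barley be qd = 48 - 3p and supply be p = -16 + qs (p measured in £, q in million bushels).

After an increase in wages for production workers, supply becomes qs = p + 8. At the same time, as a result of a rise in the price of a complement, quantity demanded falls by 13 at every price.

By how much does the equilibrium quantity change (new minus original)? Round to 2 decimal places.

-9.25

Before the shock: 48 - 3p = p + 16 ⇒ 32 = 4p ⇒ p = 8, q = 24.
The new curves are qd = 35 - 3p (demand) and qs = p + 8 (supply).
Equate the new curves: 35 - 3p = p + 8, giving 27 = 4p, p = 6.75, q = 14.75.
Δq = 14.75 − 24 = -9.25.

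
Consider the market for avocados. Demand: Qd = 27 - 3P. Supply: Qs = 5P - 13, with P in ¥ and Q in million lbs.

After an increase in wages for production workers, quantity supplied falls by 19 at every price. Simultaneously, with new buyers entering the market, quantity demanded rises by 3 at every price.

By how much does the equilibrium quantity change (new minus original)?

-5.25

Initially, 27 - 3P = 5P - 13, so 40 = 8P and P = 5, Q = 12.
After the shift, demand is Qd = 30 - 3P and supply is Qs = 5P - 32.
Clearing the new market: 30 - 3P = 5P - 32, so P = 7.75 and Q = 6.75.
ΔQ = 6.75 − 12 = -5.25.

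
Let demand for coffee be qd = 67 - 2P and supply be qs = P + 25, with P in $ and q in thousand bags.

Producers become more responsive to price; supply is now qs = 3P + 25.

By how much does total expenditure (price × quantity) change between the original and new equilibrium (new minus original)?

Solve the original market: 67 - 2P = P + 25, hence P = 14 and q = 39.
With the change applied: demand qd = 67 - 2P, supply qs = 3P + 25.
New equilibrium: 67 - 2P = 3P + 25 ⇒ 42 = 5P ⇒ P = 8.4, q = 50.2.
Expenditure moves from 14×39 = 546 to 8.4×50.2 = 421.68; change = -124.32.

-124.32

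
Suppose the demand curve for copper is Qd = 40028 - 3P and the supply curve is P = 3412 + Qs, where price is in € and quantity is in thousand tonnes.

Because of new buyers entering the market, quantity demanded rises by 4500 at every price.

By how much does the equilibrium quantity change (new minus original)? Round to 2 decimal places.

+1125.00

Before the shock: 40028 - 3P = P - 3412 ⇒ 43440 = 4P ⇒ P = 10860, Q = 7448.
After the shift, demand is Qd = 44528 - 3P and supply is Qs = P - 3412.
Clearing the new market: 44528 - 3P = P - 3412, so P = 11985 and Q = 8573.
ΔQ = 8573 − 7448 = +1125.00.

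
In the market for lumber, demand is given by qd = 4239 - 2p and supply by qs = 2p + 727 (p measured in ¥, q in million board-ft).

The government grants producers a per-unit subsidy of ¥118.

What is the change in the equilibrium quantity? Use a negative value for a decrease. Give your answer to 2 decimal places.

Before the shock: 4239 - 2p = 2p + 727 ⇒ 3512 = 4p ⇒ p = 878, q = 2483.
Since sellers receive the price plus the subsidy, the effective supply curve becomes qs = 2p + 963.
New equilibrium: 4239 - 2p = 2p + 963 ⇒ 3276 = 4p ⇒ p = 819, q = 2601.
Δq = 2601 − 2483 = +118.00.

+118.00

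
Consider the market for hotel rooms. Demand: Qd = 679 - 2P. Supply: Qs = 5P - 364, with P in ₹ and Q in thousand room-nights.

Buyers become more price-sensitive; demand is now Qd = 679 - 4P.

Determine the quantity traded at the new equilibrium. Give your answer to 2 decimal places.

Before the shock: 679 - 2P = 5P - 364 ⇒ 1043 = 7P ⇒ P = 149, Q = 381.
The shock moves the curves to Qd = 679 - 4P and Qs = 5P - 364.
Equate the new curves: 679 - 4P = 5P - 364, giving 1043 = 9P, P = 1043/9 ≈ 115.8889, Q = 1939/9 ≈ 215.4444.

215.44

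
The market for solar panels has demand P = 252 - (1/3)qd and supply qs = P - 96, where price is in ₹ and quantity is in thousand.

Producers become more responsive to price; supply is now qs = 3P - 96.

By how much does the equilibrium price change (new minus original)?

Solve the original market: 756 - 3P = P - 96, hence P = 213 and q = 117.
The shock moves the curves to qd = 756 - 3P and qs = 3P - 96.
Clearing the new market: 756 - 3P = 3P - 96, so P = 142 and q = 330.
ΔP = 142 − 213 = -71.

-71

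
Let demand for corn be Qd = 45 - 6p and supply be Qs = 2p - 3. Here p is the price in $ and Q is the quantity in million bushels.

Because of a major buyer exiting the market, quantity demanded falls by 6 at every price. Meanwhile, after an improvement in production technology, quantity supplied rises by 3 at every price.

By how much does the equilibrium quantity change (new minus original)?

Before the shock: 45 - 6p = 2p - 3 ⇒ 48 = 8p ⇒ p = 6, Q = 9.
After the shift, demand is Qd = 39 - 6p and supply is Qs = 2p.
Clearing the new market: 39 - 6p = 2p, so p = 4.875 and Q = 9.75.
ΔQ = 9.75 − 9 = +0.75.

+0.75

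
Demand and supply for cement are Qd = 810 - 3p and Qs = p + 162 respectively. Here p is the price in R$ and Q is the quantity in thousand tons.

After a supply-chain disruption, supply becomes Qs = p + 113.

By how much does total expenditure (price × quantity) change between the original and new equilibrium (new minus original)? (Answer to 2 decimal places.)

Before the shock: 810 - 3p = p + 162 ⇒ 648 = 4p ⇒ p = 162, Q = 324.
With the change applied: demand Qd = 810 - 3p, supply Qs = p + 113.
Equate the new curves: 810 - 3p = p + 113, giving 697 = 4p, p = 174.25, Q = 287.25.
Expenditure moves from 162×324 = 52488 to 174.25×287.25 = 50053.3125; change = -2434.69.

-2434.69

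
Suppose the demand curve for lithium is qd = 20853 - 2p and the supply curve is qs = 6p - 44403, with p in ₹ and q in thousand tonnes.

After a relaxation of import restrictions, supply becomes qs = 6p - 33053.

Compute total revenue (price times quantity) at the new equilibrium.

Initially, 20853 - 2p = 6p - 44403, so 65256 = 8p and p = 8157, q = 4539.
The new curves are qd = 20853 - 2p (demand) and qs = 6p - 33053 (supply).
Equate the new curves: 20853 - 2p = 6p - 33053, giving 53906 = 8p, p = 6738.25, q = 7376.5.
New expenditure = 6738.25 × 7376.5 = 49704701.125.

49704701.125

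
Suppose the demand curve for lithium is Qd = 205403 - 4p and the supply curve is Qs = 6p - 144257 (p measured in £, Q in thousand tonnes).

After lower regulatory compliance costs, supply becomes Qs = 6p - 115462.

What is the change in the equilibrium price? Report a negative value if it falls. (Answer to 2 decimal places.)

Solve the original market: 205403 - 4p = 6p - 144257, hence p = 34966 and Q = 65539.
With the change applied: demand Qd = 205403 - 4p, supply Qs = 6p - 115462.
Clearing the new market: 205403 - 4p = 6p - 115462, so p = 32086.5 and Q = 77057.
Δp = 32086.5 − 34966 = -2879.50.

-2879.50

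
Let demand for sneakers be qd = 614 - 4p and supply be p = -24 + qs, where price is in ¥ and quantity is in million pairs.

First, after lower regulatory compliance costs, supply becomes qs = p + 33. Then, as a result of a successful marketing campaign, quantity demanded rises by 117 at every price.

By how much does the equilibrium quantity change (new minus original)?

Before the shock: 614 - 4p = p + 24 ⇒ 590 = 5p ⇒ p = 118, q = 142.
The shock moves the curves to qd = 731 - 4p and qs = p + 33.
Clearing the new market: 731 - 4p = p + 33, so p = 139.6 and q = 172.6.
Δq = 172.6 − 142 = +30.6.

+30.6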